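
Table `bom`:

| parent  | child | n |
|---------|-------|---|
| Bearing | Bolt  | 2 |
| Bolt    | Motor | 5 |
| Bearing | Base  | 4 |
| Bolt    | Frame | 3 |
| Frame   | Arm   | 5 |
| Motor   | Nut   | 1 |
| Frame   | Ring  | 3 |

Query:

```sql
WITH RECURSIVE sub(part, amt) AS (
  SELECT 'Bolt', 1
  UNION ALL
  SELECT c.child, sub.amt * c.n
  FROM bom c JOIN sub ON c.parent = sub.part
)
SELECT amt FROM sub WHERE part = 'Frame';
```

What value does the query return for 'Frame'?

Base: (Bolt, amt=1).
Iteration 1: components of {Bolt} -> Frame = 1*3 = 3, Motor = 1*5 = 5.
Iteration 2: components of {Frame,Motor} -> Arm = 3*5 = 15, Nut = 5*1 = 5, Ring = 3*3 = 9.
Iteration 3: no further components; recursion stops.

3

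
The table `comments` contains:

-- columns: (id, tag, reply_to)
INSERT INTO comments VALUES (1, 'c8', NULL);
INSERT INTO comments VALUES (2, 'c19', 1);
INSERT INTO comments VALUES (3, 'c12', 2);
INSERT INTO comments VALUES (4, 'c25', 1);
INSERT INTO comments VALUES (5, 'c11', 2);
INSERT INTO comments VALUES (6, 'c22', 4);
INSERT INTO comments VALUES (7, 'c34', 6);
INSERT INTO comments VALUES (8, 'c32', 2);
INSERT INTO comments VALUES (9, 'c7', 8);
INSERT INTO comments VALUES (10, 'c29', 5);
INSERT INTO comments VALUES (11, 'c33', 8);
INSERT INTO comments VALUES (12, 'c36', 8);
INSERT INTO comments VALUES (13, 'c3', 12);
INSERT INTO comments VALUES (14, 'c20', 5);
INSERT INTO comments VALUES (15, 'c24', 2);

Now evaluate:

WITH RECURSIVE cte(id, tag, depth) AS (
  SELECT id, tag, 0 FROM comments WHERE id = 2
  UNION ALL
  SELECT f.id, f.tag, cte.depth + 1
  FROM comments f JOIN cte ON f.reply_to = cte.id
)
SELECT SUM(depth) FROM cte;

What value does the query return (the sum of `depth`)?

17

Base: id=2 (c19) at depth 0.
Iteration 1: rows with reply_to in {2} -> c12 (id 3, depth 1), c11 (id 5, depth 1), c32 (id 8, depth 1), c24 (id 15, depth 1).
Iteration 2: rows with reply_to in {3,5,8,15} -> c7 (id 9, depth 2), c29 (id 10, depth 2), c33 (id 11, depth 2), c36 (id 12, depth 2), c20 (id 14, depth 2).
Iteration 3: rows with reply_to in {9,10,11,12,14} -> c3 (id 13, depth 3).
Iteration 4: no rows with reply_to in {13}; recursion stops.
SUM(depth) = 0 + 1 + 1 + 1 + 1 + 2 + 2 + 2 + 2 + 2 + 3 = 17.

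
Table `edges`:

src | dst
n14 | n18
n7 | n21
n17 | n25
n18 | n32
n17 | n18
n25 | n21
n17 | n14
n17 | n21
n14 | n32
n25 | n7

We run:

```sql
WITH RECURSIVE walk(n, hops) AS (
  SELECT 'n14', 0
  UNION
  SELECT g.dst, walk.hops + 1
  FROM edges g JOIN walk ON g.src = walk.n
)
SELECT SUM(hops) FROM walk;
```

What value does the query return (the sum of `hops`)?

Base: (n14, hops=0).
Iteration 1: edges from {n14} -> (n18, hops=1), (n32, hops=1).
Iteration 2: edges from {n18,n32} -> (n32, hops=2).
Iteration 3: no outgoing edges from {n32}; recursion stops.
SUM(hops) = 0 + 1 + 1 + 2 = 4.

4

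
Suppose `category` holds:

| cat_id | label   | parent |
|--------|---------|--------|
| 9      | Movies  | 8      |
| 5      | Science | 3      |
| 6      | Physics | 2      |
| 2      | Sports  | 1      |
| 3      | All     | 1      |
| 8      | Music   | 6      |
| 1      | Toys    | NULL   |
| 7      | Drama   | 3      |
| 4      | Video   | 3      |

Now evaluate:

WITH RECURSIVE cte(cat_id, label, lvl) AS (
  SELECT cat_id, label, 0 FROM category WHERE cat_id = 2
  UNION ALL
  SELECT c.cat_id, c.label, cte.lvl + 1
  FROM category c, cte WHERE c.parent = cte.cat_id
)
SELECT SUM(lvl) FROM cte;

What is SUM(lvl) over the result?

6

Base: cat_id=2 (Sports) at lvl 0.
Iteration 1: rows with parent in {2} -> Physics (id 6, lvl 1).
Iteration 2: rows with parent in {6} -> Music (id 8, lvl 2).
Iteration 3: rows with parent in {8} -> Movies (id 9, lvl 3).
Iteration 4: no rows with parent in {9}; recursion stops.
SUM(lvl) = 0 + 1 + 2 + 3 = 6.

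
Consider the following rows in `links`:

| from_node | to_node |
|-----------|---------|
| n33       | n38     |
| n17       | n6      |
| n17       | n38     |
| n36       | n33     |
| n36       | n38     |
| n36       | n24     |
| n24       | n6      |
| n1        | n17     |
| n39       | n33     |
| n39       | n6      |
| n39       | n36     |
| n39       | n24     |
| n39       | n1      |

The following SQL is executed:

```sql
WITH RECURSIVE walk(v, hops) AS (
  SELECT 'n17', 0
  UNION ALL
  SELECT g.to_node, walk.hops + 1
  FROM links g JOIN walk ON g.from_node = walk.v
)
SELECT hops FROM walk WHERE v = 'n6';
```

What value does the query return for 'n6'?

1

Base: (n17, hops=0).
Iteration 1: edges from {n17} -> (n38, hops=1), (n6, hops=1).
Iteration 2: no outgoing edges from {n38,n6}; recursion stops.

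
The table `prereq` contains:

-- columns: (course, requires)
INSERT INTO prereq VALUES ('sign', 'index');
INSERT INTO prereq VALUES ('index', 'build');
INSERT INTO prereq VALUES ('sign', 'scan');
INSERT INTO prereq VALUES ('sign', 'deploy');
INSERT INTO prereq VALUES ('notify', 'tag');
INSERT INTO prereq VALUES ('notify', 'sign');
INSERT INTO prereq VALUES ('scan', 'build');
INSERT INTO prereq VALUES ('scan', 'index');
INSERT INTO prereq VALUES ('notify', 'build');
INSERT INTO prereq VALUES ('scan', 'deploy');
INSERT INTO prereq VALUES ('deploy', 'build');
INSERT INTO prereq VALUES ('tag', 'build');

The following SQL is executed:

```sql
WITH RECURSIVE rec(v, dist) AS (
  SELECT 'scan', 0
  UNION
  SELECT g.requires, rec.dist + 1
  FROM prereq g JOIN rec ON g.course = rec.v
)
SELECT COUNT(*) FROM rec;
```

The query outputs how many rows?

5

Base: (scan, dist=0).
Iteration 1: edges from {scan} -> (build, dist=1), (deploy, dist=1), (index, dist=1).
Iteration 2: edges from {build,deploy,index} -> (build, dist=2). [UNION drops 1 duplicate row(s)]
Iteration 3: no outgoing edges from {build}; recursion stops.
Total rows emitted: 5.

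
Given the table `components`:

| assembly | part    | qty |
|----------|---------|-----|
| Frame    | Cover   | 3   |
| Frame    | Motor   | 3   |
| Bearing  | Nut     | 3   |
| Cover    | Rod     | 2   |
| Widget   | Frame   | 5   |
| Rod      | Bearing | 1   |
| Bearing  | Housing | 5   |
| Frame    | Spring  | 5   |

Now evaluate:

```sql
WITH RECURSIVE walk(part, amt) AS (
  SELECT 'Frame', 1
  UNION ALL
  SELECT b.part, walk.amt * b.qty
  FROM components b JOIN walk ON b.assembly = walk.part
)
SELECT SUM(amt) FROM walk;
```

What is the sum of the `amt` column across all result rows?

72

Base: (Frame, amt=1).
Iteration 1: components of {Frame} -> Cover = 1*3 = 3, Motor = 1*3 = 3, Spring = 1*5 = 5.
Iteration 2: components of {Cover,Motor,Spring} -> Rod = 3*2 = 6.
Iteration 3: components of {Rod} -> Bearing = 6*1 = 6.
Iteration 4: components of {Bearing} -> Housing = 6*5 = 30, Nut = 6*3 = 18.
Iteration 5: no further components; recursion stops.
SUM(amt) = 1 + 3 + 3 + 5 + 6 + 6 + 18 + 30 = 72.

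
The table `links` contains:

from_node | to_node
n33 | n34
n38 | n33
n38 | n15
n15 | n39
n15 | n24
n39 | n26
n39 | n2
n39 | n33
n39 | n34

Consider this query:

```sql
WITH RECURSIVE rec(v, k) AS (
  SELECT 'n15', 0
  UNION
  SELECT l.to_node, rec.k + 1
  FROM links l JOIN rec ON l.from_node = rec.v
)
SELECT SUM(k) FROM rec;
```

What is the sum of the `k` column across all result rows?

13

Base: (n15, k=0).
Iteration 1: edges from {n15} -> (n24, k=1), (n39, k=1).
Iteration 2: edges from {n24,n39} -> (n2, k=2), (n26, k=2), (n33, k=2), (n34, k=2).
Iteration 3: edges from {n2,n26,n33,n34} -> (n34, k=3).
Iteration 4: no outgoing edges from {n34}; recursion stops.
SUM(k) = 0 + 1 + 1 + 2 + 2 + 2 + 2 + 3 = 13.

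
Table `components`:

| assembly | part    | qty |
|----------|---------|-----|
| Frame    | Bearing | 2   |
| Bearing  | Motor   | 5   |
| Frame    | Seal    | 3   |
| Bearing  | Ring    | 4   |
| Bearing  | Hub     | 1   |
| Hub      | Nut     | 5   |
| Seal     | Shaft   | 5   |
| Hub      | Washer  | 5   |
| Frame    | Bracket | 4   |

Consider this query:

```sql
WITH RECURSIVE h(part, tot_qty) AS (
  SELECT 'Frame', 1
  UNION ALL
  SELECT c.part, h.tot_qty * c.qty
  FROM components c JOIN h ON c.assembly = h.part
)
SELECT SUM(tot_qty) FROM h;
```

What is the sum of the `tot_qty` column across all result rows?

65

Base: (Frame, tot_qty=1).
Iteration 1: components of {Frame} -> Bearing = 1*2 = 2, Bracket = 1*4 = 4, Seal = 1*3 = 3.
Iteration 2: components of {Bearing,Bracket,Seal} -> Hub = 2*1 = 2, Motor = 2*5 = 10, Ring = 2*4 = 8, Shaft = 3*5 = 15.
Iteration 3: components of {Hub,Motor,Ring,Shaft} -> Nut = 2*5 = 10, Washer = 2*5 = 10.
Iteration 4: no further components; recursion stops.
SUM(tot_qty) = 1 + 2 + 3 + 4 + 10 + 8 + 2 + 15 + 10 + 10 = 65.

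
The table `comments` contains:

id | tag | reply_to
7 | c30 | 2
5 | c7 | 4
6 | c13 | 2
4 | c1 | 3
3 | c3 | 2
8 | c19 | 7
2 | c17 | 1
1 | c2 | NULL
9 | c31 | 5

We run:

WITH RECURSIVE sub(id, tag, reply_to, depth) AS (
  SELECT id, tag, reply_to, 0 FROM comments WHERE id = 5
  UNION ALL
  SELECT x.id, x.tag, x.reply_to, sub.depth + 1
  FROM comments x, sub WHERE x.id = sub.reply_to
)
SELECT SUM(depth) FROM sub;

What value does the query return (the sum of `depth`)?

Base: id=5 (c7), reply_to=4, depth 0.
Iteration 1: join on id=4 -> c1 (id 4, reply_to=3, depth 1).
Iteration 2: join on id=3 -> c3 (id 3, reply_to=2, depth 2).
Iteration 3: join on id=2 -> c17 (id 2, reply_to=1, depth 3).
Iteration 4: join on id=1 -> c2 (id 1, reply_to=NULL, depth 4).
Iteration 5: reply_to is NULL; no match; recursion stops.
SUM(depth) = 0 + 1 + 2 + 3 + 4 = 10.

10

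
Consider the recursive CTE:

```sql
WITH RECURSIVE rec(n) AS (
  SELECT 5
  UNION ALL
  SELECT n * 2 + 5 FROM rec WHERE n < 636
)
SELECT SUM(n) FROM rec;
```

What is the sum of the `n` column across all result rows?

Base: n=5.
Iteration 1: 5 < 636 holds -> n = 5 * 2 + 5 = 15.
Iteration 2: 15 < 636 holds -> n = 15 * 2 + 5 = 35.
Iteration 3: 35 < 636 holds -> n = 35 * 2 + 5 = 75.
Iteration 4: 75 < 636 holds -> n = 75 * 2 + 5 = 155.
Iteration 5: 155 < 636 holds -> n = 155 * 2 + 5 = 315.
Iteration 6: 315 < 636 holds -> n = 315 * 2 + 5 = 635.
Iteration 7: 635 < 636 holds -> n = 635 * 2 + 5 = 1275.
Iteration 8: 1275 < 636 fails; recursion stops.
SUM(n) = 5 + 15 + 35 + 75 + 155 + 315 + 635 + 1275 = 2510.

2510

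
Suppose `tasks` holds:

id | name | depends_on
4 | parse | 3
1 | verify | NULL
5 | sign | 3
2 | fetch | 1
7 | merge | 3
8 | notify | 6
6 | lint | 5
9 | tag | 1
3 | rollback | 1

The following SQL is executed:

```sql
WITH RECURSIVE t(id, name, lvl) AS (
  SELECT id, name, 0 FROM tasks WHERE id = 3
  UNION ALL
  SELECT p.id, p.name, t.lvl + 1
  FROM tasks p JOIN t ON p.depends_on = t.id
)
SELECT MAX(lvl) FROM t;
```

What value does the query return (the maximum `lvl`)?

3

Base: id=3 (rollback) at lvl 0.
Iteration 1: rows with depends_on in {3} -> parse (id 4, lvl 1), sign (id 5, lvl 1), merge (id 7, lvl 1).
Iteration 2: rows with depends_on in {4,5,7} -> lint (id 6, lvl 2).
Iteration 3: rows with depends_on in {6} -> notify (id 8, lvl 3).
Iteration 4: no rows with depends_on in {8}; recursion stops.
lvl values: 0, 1, 1, 1, 2, 3; the maximum is 3.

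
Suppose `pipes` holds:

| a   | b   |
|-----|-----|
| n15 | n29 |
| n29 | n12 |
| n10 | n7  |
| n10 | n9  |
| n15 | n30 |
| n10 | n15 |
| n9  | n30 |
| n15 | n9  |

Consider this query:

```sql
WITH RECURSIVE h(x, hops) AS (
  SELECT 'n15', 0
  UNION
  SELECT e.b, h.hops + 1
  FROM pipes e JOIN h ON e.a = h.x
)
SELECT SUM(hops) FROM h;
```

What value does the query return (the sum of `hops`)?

Base: (n15, hops=0).
Iteration 1: edges from {n15} -> (n29, hops=1), (n30, hops=1), (n9, hops=1).
Iteration 2: edges from {n29,n30,n9} -> (n12, hops=2), (n30, hops=2).
Iteration 3: no outgoing edges from {n12,n30}; recursion stops.
SUM(hops) = 0 + 1 + 1 + 1 + 2 + 2 = 7.

7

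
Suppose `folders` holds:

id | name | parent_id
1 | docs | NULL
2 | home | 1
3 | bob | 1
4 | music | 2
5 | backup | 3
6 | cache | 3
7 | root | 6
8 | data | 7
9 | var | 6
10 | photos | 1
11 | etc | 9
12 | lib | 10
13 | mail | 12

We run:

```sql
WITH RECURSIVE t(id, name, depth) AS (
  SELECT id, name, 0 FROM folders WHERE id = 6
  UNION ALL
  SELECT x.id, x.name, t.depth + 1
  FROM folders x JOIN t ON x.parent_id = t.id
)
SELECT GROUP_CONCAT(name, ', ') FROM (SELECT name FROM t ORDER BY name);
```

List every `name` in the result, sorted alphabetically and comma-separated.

Base: id=6 (cache) at depth 0.
Iteration 1: rows with parent_id in {6} -> root (id 7, depth 1), var (id 9, depth 1).
Iteration 2: rows with parent_id in {7,9} -> data (id 8, depth 2), etc (id 11, depth 2).
Iteration 3: no rows with parent_id in {8,11}; recursion stops.

cache, data, etc, root, var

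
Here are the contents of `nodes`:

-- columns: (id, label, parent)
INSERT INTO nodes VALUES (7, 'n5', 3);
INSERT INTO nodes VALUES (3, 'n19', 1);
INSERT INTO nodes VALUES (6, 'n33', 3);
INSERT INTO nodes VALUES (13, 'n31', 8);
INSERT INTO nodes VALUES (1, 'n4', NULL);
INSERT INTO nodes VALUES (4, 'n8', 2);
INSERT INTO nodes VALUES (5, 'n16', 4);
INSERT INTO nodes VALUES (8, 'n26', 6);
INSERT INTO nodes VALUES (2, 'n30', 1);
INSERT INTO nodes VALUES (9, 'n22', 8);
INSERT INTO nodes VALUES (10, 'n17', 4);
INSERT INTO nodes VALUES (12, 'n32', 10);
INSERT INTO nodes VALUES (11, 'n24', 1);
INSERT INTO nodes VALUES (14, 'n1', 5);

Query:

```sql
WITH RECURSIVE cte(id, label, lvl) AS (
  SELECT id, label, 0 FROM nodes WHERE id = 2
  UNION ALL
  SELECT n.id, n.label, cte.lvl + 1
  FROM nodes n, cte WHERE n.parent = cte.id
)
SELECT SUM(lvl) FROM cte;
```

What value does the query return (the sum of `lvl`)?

11

Base: id=2 (n30) at lvl 0.
Iteration 1: rows with parent in {2} -> n8 (id 4, lvl 1).
Iteration 2: rows with parent in {4} -> n16 (id 5, lvl 2), n17 (id 10, lvl 2).
Iteration 3: rows with parent in {5,10} -> n32 (id 12, lvl 3), n1 (id 14, lvl 3).
Iteration 4: no rows with parent in {12,14}; recursion stops.
SUM(lvl) = 0 + 1 + 2 + 2 + 3 + 3 = 11.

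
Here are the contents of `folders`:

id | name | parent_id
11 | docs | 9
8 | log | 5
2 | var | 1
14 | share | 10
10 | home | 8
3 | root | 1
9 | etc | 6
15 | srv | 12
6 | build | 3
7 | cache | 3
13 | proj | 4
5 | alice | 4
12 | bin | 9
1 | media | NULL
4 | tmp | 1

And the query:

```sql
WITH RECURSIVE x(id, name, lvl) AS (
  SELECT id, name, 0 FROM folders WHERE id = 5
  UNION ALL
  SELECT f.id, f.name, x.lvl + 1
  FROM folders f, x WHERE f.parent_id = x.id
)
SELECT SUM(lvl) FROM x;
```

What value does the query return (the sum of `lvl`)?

Base: id=5 (alice) at lvl 0.
Iteration 1: rows with parent_id in {5} -> log (id 8, lvl 1).
Iteration 2: rows with parent_id in {8} -> home (id 10, lvl 2).
Iteration 3: rows with parent_id in {10} -> share (id 14, lvl 3).
Iteration 4: no rows with parent_id in {14}; recursion stops.
SUM(lvl) = 0 + 1 + 2 + 3 = 6.

6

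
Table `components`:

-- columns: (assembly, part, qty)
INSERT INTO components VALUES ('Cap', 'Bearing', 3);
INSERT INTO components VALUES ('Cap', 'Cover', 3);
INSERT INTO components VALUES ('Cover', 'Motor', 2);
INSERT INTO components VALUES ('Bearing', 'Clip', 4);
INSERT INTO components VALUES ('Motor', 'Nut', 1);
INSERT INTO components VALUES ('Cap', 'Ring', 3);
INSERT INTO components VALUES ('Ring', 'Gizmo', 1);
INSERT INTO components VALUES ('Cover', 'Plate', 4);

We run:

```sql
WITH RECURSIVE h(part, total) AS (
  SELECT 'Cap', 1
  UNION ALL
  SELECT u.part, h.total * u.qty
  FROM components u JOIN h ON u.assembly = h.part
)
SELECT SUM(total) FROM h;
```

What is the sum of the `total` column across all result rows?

49

Base: (Cap, total=1).
Iteration 1: components of {Cap} -> Bearing = 1*3 = 3, Cover = 1*3 = 3, Ring = 1*3 = 3.
Iteration 2: components of {Bearing,Cover,Ring} -> Clip = 3*4 = 12, Gizmo = 3*1 = 3, Motor = 3*2 = 6, Plate = 3*4 = 12.
Iteration 3: components of {Clip,Gizmo,Motor,Plate} -> Nut = 6*1 = 6.
Iteration 4: no further components; recursion stops.
SUM(total) = 1 + 3 + 3 + 3 + 12 + 6 + 12 + 3 + 6 = 49.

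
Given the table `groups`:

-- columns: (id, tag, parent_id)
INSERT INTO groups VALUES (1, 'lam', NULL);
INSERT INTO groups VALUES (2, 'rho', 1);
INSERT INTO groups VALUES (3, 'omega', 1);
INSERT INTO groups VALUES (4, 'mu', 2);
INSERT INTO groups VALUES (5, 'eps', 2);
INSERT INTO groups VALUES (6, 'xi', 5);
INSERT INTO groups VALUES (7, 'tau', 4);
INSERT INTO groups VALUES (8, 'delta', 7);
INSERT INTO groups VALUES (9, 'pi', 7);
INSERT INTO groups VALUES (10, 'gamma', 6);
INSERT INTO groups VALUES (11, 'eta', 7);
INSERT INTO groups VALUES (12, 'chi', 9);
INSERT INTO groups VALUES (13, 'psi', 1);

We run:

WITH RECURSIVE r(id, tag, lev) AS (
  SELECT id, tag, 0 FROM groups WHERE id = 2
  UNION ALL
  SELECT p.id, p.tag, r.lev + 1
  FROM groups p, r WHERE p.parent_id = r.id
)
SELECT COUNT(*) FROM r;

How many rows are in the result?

Base: id=2 (rho) at lev 0.
Iteration 1: rows with parent_id in {2} -> mu (id 4, lev 1), eps (id 5, lev 1).
Iteration 2: rows with parent_id in {4,5} -> xi (id 6, lev 2), tau (id 7, lev 2).
Iteration 3: rows with parent_id in {6,7} -> delta (id 8, lev 3), pi (id 9, lev 3), gamma (id 10, lev 3), eta (id 11, lev 3).
Iteration 4: rows with parent_id in {8,9,10,11} -> chi (id 12, lev 4).
Iteration 5: no rows with parent_id in {12}; recursion stops.
Total rows emitted: 10.

10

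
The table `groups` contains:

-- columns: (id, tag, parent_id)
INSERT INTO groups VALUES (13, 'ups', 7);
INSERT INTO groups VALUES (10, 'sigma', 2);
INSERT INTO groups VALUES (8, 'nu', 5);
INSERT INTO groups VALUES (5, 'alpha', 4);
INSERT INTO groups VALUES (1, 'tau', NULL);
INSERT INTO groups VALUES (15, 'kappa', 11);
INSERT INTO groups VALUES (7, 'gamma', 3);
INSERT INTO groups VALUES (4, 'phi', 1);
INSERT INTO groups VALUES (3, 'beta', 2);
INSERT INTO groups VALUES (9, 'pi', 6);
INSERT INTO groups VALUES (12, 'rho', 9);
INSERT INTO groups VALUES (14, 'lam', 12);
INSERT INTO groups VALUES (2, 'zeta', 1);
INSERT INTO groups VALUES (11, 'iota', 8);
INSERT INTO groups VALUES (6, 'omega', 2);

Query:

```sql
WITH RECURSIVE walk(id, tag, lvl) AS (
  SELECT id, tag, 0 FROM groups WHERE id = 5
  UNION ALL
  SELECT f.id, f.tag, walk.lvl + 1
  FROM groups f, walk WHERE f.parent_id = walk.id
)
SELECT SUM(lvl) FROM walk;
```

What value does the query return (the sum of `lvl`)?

Base: id=5 (alpha) at lvl 0.
Iteration 1: rows with parent_id in {5} -> nu (id 8, lvl 1).
Iteration 2: rows with parent_id in {8} -> iota (id 11, lvl 2).
Iteration 3: rows with parent_id in {11} -> kappa (id 15, lvl 3).
Iteration 4: no rows with parent_id in {15}; recursion stops.
SUM(lvl) = 0 + 1 + 2 + 3 = 6.

6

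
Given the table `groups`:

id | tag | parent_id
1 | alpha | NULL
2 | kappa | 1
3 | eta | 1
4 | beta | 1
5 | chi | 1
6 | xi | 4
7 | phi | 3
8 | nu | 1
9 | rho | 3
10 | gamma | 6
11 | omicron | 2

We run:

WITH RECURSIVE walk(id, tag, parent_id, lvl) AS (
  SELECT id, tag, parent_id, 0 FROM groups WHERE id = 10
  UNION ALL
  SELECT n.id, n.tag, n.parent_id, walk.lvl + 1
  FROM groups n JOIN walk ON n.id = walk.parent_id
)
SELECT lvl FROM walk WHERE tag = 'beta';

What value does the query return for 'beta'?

2

Base: id=10 (gamma), parent_id=6, lvl 0.
Iteration 1: join on id=6 -> xi (id 6, parent_id=4, lvl 1).
Iteration 2: join on id=4 -> beta (id 4, parent_id=1, lvl 2).
Iteration 3: join on id=1 -> alpha (id 1, parent_id=NULL, lvl 3).
Iteration 4: parent_id is NULL; no match; recursion stops.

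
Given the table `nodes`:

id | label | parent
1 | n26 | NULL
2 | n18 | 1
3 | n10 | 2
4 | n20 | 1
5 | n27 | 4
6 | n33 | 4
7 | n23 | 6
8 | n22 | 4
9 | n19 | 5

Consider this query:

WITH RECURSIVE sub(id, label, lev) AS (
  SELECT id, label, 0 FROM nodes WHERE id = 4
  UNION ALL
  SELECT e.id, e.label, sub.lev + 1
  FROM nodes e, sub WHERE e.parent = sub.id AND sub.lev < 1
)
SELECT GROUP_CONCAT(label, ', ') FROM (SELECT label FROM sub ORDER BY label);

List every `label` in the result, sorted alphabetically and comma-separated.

Base: id=4 (n20) at lev 0.
Iteration 1: rows with parent in {4} -> n27 (id 5, lev 1), n33 (id 6, lev 1), n22 (id 8, lev 1).
Iteration 2: lev < 1 fails for all current rows; recursion stops.

n20, n22, n27, n33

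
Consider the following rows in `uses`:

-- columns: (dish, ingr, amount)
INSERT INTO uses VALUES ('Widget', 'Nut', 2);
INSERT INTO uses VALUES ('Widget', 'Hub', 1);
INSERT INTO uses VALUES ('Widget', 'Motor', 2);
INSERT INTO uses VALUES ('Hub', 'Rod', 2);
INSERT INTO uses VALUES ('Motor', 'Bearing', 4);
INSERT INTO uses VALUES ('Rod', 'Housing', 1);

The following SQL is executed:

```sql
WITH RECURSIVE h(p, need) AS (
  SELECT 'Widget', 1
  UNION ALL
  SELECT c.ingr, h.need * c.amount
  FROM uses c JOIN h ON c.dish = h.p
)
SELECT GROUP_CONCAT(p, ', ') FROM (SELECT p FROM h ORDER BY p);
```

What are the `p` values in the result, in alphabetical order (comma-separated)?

Base: (Widget, need=1).
Iteration 1: components of {Widget} -> Hub = 1*1 = 1, Motor = 1*2 = 2, Nut = 1*2 = 2.
Iteration 2: components of {Hub,Motor,Nut} -> Bearing = 2*4 = 8, Rod = 1*2 = 2.
Iteration 3: components of {Bearing,Rod} -> Housing = 2*1 = 2.
Iteration 4: no further components; recursion stops.

Bearing, Housing, Hub, Motor, Nut, Rod, Widget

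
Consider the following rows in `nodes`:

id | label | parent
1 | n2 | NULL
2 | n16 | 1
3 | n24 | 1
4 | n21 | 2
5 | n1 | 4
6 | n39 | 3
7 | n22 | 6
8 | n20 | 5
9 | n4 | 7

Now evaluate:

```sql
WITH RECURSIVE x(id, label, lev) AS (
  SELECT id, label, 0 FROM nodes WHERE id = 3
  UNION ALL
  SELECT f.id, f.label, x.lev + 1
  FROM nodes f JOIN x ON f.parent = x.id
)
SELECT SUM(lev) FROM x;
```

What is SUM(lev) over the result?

Base: id=3 (n24) at lev 0.
Iteration 1: rows with parent in {3} -> n39 (id 6, lev 1).
Iteration 2: rows with parent in {6} -> n22 (id 7, lev 2).
Iteration 3: rows with parent in {7} -> n4 (id 9, lev 3).
Iteration 4: no rows with parent in {9}; recursion stops.
SUM(lev) = 0 + 1 + 2 + 3 = 6.

6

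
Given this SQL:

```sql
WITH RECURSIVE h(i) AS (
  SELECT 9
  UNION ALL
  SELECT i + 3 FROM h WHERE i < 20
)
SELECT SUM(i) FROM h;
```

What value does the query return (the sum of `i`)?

75

Base: i=9.
Iteration 1: 9 < 20 holds -> i = 9 + 3 = 12.
Iteration 2: 12 < 20 holds -> i = 12 + 3 = 15.
Iteration 3: 15 < 20 holds -> i = 15 + 3 = 18.
Iteration 4: 18 < 20 holds -> i = 18 + 3 = 21.
Iteration 5: 21 < 20 fails; recursion stops.
SUM(i) = 9 + 12 + 15 + 18 + 21 = 75.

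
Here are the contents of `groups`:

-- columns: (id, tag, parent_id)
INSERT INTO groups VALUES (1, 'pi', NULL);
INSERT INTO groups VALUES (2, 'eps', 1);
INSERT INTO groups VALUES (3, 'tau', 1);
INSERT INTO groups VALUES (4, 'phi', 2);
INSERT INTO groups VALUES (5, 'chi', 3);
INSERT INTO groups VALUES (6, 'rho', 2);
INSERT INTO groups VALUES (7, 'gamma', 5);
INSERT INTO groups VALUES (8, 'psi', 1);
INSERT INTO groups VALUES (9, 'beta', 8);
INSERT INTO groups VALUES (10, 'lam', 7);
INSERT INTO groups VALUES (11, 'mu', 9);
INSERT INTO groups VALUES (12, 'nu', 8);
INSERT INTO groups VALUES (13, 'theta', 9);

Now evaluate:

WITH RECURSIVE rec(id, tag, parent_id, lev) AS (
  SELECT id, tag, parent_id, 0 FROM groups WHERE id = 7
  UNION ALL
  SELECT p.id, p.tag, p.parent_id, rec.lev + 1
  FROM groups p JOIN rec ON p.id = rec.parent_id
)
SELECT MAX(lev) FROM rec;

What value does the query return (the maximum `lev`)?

3

Base: id=7 (gamma), parent_id=5, lev 0.
Iteration 1: join on id=5 -> chi (id 5, parent_id=3, lev 1).
Iteration 2: join on id=3 -> tau (id 3, parent_id=1, lev 2).
Iteration 3: join on id=1 -> pi (id 1, parent_id=NULL, lev 3).
Iteration 4: parent_id is NULL; no match; recursion stops.
lev values: 0, 1, 2, 3; the maximum is 3.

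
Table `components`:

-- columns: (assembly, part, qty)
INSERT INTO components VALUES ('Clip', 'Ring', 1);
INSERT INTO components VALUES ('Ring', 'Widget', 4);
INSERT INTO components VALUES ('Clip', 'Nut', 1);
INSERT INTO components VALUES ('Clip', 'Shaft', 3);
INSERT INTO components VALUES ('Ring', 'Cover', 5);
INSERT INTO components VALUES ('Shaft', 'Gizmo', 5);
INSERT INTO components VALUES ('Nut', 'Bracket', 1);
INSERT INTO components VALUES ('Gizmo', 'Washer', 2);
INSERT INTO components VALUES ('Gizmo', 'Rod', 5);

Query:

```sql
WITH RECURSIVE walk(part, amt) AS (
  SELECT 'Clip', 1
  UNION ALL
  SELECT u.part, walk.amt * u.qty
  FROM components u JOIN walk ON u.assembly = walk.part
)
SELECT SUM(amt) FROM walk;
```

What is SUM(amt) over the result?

Base: (Clip, amt=1).
Iteration 1: components of {Clip} -> Nut = 1*1 = 1, Ring = 1*1 = 1, Shaft = 1*3 = 3.
Iteration 2: components of {Nut,Ring,Shaft} -> Bracket = 1*1 = 1, Cover = 1*5 = 5, Gizmo = 3*5 = 15, Widget = 1*4 = 4.
Iteration 3: components of {Bracket,Cover,Gizmo,Widget} -> Rod = 15*5 = 75, Washer = 15*2 = 30.
Iteration 4: no further components; recursion stops.
SUM(amt) = 1 + 1 + 1 + 3 + 4 + 5 + 1 + 15 + 30 + 75 = 136.

136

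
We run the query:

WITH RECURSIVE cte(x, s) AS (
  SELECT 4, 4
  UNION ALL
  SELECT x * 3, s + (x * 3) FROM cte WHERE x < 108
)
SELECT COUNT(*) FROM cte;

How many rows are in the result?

Base: x=4, s=4.
Iteration 1: 4 < 108 holds -> x = 4 * 3 = 12, s = 4 + 12 = 16.
Iteration 2: 12 < 108 holds -> x = 12 * 3 = 36, s = 16 + 36 = 52.
Iteration 3: 36 < 108 holds -> x = 36 * 3 = 108, s = 52 + 108 = 160.
Iteration 4: 108 < 108 fails; recursion stops.
Total rows emitted: 4.

4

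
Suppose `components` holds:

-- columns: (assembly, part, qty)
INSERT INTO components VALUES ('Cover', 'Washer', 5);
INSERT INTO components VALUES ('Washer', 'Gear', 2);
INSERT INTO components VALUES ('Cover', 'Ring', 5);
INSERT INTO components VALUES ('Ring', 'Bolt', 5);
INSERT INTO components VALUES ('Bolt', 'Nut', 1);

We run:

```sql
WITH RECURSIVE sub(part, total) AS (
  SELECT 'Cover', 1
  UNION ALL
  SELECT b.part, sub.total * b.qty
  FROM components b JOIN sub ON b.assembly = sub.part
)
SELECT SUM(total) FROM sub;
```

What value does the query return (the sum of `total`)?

Base: (Cover, total=1).
Iteration 1: components of {Cover} -> Ring = 1*5 = 5, Washer = 1*5 = 5.
Iteration 2: components of {Ring,Washer} -> Bolt = 5*5 = 25, Gear = 5*2 = 10.
Iteration 3: components of {Bolt,Gear} -> Nut = 25*1 = 25.
Iteration 4: no further components; recursion stops.
SUM(total) = 1 + 5 + 5 + 10 + 25 + 25 = 71.

71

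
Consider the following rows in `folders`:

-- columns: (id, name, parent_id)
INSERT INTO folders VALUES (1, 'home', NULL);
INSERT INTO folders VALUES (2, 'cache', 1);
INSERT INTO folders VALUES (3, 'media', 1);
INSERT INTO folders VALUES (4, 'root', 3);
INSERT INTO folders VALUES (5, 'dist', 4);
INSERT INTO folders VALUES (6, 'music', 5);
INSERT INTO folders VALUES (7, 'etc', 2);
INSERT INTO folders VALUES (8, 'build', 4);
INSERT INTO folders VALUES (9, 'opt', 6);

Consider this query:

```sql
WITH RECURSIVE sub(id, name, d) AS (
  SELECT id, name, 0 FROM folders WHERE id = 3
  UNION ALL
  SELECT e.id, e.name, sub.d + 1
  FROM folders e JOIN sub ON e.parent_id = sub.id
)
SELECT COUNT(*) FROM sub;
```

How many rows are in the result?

6

Base: id=3 (media) at d 0.
Iteration 1: rows with parent_id in {3} -> root (id 4, d 1).
Iteration 2: rows with parent_id in {4} -> dist (id 5, d 2), build (id 8, d 2).
Iteration 3: rows with parent_id in {5,8} -> music (id 6, d 3).
Iteration 4: rows with parent_id in {6} -> opt (id 9, d 4).
Iteration 5: no rows with parent_id in {9}; recursion stops.
Total rows emitted: 6.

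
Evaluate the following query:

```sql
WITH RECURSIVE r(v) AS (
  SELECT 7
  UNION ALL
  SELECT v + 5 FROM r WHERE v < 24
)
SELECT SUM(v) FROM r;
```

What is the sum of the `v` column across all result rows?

Base: v=7.
Iteration 1: 7 < 24 holds -> v = 7 + 5 = 12.
Iteration 2: 12 < 24 holds -> v = 12 + 5 = 17.
Iteration 3: 17 < 24 holds -> v = 17 + 5 = 22.
Iteration 4: 22 < 24 holds -> v = 22 + 5 = 27.
Iteration 5: 27 < 24 fails; recursion stops.
SUM(v) = 7 + 12 + 17 + 22 + 27 = 85.

85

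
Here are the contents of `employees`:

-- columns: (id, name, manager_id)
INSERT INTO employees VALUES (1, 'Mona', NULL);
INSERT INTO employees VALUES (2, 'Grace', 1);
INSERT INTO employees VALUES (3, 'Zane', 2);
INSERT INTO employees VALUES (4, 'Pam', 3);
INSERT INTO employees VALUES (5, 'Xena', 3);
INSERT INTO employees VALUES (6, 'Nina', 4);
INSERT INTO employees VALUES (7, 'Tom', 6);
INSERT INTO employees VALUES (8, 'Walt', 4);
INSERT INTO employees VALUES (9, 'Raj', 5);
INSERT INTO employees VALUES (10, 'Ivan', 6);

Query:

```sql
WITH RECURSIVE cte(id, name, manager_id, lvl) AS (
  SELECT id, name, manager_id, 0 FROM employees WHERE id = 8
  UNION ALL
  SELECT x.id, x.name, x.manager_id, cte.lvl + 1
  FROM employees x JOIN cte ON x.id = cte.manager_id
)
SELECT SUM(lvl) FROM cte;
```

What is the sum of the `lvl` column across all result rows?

10

Base: id=8 (Walt), manager_id=4, lvl 0.
Iteration 1: join on id=4 -> Pam (id 4, manager_id=3, lvl 1).
Iteration 2: join on id=3 -> Zane (id 3, manager_id=2, lvl 2).
Iteration 3: join on id=2 -> Grace (id 2, manager_id=1, lvl 3).
Iteration 4: join on id=1 -> Mona (id 1, manager_id=NULL, lvl 4).
Iteration 5: manager_id is NULL; no match; recursion stops.
SUM(lvl) = 0 + 1 + 2 + 3 + 4 = 10.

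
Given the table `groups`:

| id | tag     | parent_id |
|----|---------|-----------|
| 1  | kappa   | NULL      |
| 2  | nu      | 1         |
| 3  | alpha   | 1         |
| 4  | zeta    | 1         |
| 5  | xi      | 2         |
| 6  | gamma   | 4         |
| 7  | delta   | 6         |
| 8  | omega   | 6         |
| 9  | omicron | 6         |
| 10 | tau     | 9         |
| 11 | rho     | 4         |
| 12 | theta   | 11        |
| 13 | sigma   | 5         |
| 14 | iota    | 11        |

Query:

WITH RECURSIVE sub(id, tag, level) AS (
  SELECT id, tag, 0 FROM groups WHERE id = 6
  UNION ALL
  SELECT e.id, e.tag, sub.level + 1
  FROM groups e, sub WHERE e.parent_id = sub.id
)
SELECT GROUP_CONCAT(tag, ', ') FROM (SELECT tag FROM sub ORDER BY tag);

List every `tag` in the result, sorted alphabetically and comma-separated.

Base: id=6 (gamma) at level 0.
Iteration 1: rows with parent_id in {6} -> delta (id 7, level 1), omega (id 8, level 1), omicron (id 9, level 1).
Iteration 2: rows with parent_id in {7,8,9} -> tau (id 10, level 2).
Iteration 3: no rows with parent_id in {10}; recursion stops.

delta, gamma, omega, omicron, tau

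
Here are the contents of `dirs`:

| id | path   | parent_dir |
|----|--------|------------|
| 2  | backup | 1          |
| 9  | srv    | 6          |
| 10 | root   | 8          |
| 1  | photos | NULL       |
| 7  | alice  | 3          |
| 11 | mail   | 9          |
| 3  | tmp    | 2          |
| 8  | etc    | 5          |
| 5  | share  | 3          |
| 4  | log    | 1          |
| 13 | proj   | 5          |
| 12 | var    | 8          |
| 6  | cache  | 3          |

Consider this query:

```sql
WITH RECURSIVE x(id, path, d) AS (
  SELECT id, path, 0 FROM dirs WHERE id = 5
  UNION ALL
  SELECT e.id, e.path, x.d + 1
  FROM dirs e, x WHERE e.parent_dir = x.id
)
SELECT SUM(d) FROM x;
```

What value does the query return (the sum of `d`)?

Base: id=5 (share) at d 0.
Iteration 1: rows with parent_dir in {5} -> etc (id 8, d 1), proj (id 13, d 1).
Iteration 2: rows with parent_dir in {8,13} -> root (id 10, d 2), var (id 12, d 2).
Iteration 3: no rows with parent_dir in {10,12}; recursion stops.
SUM(d) = 0 + 1 + 1 + 2 + 2 = 6.

6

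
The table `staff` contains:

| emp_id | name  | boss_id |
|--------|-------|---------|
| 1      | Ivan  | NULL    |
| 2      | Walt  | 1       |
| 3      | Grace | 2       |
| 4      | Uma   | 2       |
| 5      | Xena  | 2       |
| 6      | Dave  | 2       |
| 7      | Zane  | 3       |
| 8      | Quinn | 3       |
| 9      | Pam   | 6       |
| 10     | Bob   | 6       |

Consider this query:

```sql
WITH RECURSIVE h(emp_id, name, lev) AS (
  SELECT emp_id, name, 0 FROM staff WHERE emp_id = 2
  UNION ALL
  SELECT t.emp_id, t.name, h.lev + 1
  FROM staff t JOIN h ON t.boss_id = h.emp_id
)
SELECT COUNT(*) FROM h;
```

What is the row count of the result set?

Base: emp_id=2 (Walt) at lev 0.
Iteration 1: rows with boss_id in {2} -> Grace (id 3, lev 1), Uma (id 4, lev 1), Xena (id 5, lev 1), Dave (id 6, lev 1).
Iteration 2: rows with boss_id in {3,4,5,6} -> Zane (id 7, lev 2), Quinn (id 8, lev 2), Pam (id 9, lev 2), Bob (id 10, lev 2).
Iteration 3: no rows with boss_id in {7,8,9,10}; recursion stops.
Total rows emitted: 9.

9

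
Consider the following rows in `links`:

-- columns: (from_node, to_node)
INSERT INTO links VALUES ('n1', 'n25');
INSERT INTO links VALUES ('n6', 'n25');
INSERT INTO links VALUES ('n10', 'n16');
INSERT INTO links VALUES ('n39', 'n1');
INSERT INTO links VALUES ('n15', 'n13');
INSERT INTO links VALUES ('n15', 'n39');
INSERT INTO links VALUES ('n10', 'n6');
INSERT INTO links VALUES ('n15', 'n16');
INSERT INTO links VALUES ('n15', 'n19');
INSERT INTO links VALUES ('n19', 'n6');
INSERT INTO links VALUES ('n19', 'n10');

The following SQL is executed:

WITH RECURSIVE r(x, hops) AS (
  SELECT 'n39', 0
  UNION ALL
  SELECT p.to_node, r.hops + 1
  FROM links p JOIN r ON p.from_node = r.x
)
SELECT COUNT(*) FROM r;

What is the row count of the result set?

Base: (n39, hops=0).
Iteration 1: edges from {n39} -> (n1, hops=1).
Iteration 2: edges from {n1} -> (n25, hops=2).
Iteration 3: no outgoing edges from {n25}; recursion stops.
Total rows emitted: 3.

3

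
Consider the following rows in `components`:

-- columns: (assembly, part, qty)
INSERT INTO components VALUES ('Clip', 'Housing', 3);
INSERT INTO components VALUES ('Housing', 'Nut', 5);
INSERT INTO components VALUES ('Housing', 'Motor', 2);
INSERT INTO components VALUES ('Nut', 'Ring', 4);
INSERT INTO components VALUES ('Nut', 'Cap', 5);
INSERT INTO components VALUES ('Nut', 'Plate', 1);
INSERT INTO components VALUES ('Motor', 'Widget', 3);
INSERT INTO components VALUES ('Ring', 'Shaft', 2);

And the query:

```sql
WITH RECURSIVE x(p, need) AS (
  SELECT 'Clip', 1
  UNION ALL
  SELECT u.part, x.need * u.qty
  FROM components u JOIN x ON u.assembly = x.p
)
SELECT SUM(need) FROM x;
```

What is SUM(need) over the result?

Base: (Clip, need=1).
Iteration 1: components of {Clip} -> Housing = 1*3 = 3.
Iteration 2: components of {Housing} -> Motor = 3*2 = 6, Nut = 3*5 = 15.
Iteration 3: components of {Motor,Nut} -> Cap = 15*5 = 75, Plate = 15*1 = 15, Ring = 15*4 = 60, Widget = 6*3 = 18.
Iteration 4: components of {Cap,Plate,Ring,Widget} -> Shaft = 60*2 = 120.
Iteration 5: no further components; recursion stops.
SUM(need) = 1 + 3 + 15 + 6 + 60 + 75 + 15 + 18 + 120 = 313.

313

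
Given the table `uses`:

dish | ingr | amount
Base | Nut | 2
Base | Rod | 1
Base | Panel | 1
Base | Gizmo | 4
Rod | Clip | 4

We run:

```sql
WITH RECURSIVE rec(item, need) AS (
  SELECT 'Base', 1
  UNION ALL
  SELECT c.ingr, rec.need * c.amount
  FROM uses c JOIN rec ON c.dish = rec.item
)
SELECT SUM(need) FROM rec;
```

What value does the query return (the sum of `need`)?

13

Base: (Base, need=1).
Iteration 1: components of {Base} -> Gizmo = 1*4 = 4, Nut = 1*2 = 2, Panel = 1*1 = 1, Rod = 1*1 = 1.
Iteration 2: components of {Gizmo,Nut,Panel,Rod} -> Clip = 1*4 = 4.
Iteration 3: no further components; recursion stops.
SUM(need) = 1 + 1 + 2 + 1 + 4 + 4 = 13.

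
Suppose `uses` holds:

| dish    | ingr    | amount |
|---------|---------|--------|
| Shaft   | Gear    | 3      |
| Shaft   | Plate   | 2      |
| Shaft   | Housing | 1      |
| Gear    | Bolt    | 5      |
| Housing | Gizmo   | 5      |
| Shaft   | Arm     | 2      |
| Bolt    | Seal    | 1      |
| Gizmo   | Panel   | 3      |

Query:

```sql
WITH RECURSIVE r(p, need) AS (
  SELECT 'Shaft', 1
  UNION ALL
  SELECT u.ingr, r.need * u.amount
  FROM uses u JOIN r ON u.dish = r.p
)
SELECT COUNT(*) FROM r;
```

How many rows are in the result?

9

Base: (Shaft, need=1).
Iteration 1: components of {Shaft} -> Arm = 1*2 = 2, Gear = 1*3 = 3, Housing = 1*1 = 1, Plate = 1*2 = 2.
Iteration 2: components of {Arm,Gear,Housing,Plate} -> Bolt = 3*5 = 15, Gizmo = 1*5 = 5.
Iteration 3: components of {Bolt,Gizmo} -> Panel = 5*3 = 15, Seal = 15*1 = 15.
Iteration 4: no further components; recursion stops.
Total rows emitted: 9.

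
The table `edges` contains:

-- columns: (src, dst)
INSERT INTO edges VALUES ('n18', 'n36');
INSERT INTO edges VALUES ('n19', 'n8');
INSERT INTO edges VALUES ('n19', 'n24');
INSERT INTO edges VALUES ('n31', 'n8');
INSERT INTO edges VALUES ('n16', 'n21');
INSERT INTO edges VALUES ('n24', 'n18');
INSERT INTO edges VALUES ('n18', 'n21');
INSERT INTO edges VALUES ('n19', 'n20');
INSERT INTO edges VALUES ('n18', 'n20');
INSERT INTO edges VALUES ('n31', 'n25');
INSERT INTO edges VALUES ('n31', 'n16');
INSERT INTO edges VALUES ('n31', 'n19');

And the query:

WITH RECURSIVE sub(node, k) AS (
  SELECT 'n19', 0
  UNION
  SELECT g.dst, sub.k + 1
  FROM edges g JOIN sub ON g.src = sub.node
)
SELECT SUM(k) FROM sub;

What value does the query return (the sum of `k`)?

14

Base: (n19, k=0).
Iteration 1: edges from {n19} -> (n20, k=1), (n24, k=1), (n8, k=1).
Iteration 2: edges from {n20,n24,n8} -> (n18, k=2).
Iteration 3: edges from {n18} -> (n20, k=3), (n21, k=3), (n36, k=3).
Iteration 4: no outgoing edges from {n20,n21,n36}; recursion stops.
SUM(k) = 0 + 1 + 1 + 1 + 2 + 3 + 3 + 3 = 14.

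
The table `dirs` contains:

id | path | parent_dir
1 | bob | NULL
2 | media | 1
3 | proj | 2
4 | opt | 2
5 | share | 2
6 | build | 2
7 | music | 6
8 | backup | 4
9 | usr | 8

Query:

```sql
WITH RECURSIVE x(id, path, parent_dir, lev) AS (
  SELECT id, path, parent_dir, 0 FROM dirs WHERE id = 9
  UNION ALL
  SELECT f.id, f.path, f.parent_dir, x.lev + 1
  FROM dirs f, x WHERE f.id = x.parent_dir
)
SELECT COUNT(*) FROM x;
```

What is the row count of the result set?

Base: id=9 (usr), parent_dir=8, lev 0.
Iteration 1: join on id=8 -> backup (id 8, parent_dir=4, lev 1).
Iteration 2: join on id=4 -> opt (id 4, parent_dir=2, lev 2).
Iteration 3: join on id=2 -> media (id 2, parent_dir=1, lev 3).
Iteration 4: join on id=1 -> bob (id 1, parent_dir=NULL, lev 4).
Iteration 5: parent_dir is NULL; no match; recursion stops.
Total rows emitted: 5.

5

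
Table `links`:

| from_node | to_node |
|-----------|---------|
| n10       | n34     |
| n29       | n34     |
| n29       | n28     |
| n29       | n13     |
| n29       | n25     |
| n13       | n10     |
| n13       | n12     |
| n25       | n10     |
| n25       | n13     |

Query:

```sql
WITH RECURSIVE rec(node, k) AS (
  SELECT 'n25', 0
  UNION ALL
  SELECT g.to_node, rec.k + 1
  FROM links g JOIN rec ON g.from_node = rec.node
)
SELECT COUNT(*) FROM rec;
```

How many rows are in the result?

7

Base: (n25, k=0).
Iteration 1: edges from {n25} -> (n10, k=1), (n13, k=1).
Iteration 2: edges from {n10,n13} -> (n10, k=2), (n12, k=2), (n34, k=2).
Iteration 3: edges from {n10,n12,n34} -> (n34, k=3).
Iteration 4: no outgoing edges from {n34}; recursion stops.
Total rows emitted: 7.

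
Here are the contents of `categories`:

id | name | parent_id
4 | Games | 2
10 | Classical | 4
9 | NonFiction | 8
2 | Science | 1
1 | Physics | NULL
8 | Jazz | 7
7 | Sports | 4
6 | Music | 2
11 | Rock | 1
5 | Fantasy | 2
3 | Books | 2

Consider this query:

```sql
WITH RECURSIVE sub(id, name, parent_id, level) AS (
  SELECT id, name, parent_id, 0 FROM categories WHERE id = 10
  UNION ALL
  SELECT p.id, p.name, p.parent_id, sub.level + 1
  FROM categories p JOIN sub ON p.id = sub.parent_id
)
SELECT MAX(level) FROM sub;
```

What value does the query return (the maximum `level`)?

3

Base: id=10 (Classical), parent_id=4, level 0.
Iteration 1: join on id=4 -> Games (id 4, parent_id=2, level 1).
Iteration 2: join on id=2 -> Science (id 2, parent_id=1, level 2).
Iteration 3: join on id=1 -> Physics (id 1, parent_id=NULL, level 3).
Iteration 4: parent_id is NULL; no match; recursion stops.
level values: 0, 1, 2, 3; the maximum is 3.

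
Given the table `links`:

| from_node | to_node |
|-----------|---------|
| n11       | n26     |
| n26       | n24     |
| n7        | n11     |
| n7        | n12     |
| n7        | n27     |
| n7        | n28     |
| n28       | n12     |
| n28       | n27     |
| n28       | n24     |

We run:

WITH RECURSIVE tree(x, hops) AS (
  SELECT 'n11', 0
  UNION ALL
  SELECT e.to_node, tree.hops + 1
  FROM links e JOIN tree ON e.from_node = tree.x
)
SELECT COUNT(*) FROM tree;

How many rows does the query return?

3

Base: (n11, hops=0).
Iteration 1: edges from {n11} -> (n26, hops=1).
Iteration 2: edges from {n26} -> (n24, hops=2).
Iteration 3: no outgoing edges from {n24}; recursion stops.
Total rows emitted: 3.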